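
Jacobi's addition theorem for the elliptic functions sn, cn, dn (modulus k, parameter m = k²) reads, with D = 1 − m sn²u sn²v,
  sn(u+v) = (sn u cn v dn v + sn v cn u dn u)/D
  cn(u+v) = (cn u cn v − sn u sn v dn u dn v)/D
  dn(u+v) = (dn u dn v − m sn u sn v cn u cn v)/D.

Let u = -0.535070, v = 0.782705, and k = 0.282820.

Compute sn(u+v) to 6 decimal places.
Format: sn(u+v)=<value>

sn u = -0.508242883200536, cn u = 0.8612137781503535, dn u = 0.9896153052617358
sn v = 0.7011855186919635, cn v = 0.7129788695162586, dn v = 0.9801394932027222
m = k² = 0.0799871524
D = 1 − m·sn²u·sn²v = 0.9898415201299652
sn(u+v) = (sn u·cn v·dn v + sn v·cn u·dn u)/D = 0.2424299623531178/0.9898415201299652 = 0.2449179564838693

sn(u+v)=0.244918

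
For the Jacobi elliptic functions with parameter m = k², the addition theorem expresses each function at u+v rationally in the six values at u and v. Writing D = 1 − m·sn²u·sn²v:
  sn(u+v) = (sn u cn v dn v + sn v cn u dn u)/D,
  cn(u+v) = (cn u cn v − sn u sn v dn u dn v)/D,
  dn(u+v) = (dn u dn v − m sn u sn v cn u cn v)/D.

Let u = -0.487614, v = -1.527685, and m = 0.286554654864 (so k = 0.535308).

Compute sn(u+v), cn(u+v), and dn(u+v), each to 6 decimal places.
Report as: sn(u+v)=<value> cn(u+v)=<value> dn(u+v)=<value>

sn u = -0.4638612505644394, cn u = 0.8859078621531668, dn u = 0.9686809692241731
sn v = -0.9886309487276069, cn v = 0.1503623863137052, dn v = 0.8484833619744191
m = k² = 0.286554654864
D = 1 − m·sn²u·sn²v = 0.9397368178964938
sn(u+v) = (sn u·cn v·dn v + sn v·cn u·dn u)/D = -0.9075850082781849/0.9397368178964938 = -0.9657863680490061
cn(u+v) = (cn u·cn v − sn u·sn v·dn u·dn v)/D = -0.2437103601796913/0.9397368178964938 = -0.2593389505853484
dn(u+v) = (dn u·dn v − m·sn u·sn v·cn u·cn v)/D = 0.8044048702828641/0.9397368178964938 = 0.85598952277239

sn(u+v)=-0.965786 cn(u+v)=-0.259339 dn(u+v)=0.855990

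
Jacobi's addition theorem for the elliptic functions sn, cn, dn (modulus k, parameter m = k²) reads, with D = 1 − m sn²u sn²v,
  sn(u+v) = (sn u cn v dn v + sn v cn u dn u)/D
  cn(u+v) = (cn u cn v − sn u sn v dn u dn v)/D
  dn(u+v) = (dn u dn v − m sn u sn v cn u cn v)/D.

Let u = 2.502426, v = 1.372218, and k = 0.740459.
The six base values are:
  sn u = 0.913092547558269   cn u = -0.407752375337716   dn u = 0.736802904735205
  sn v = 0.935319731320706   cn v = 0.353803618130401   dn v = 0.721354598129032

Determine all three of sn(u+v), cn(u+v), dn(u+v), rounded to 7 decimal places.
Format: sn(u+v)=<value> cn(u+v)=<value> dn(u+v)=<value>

m = k² = 0.548279530681
D = 1 − m·sn²u·sn²v = 0.600099615967254
sn(u+v) = (sn u·cn v·dn v + sn v·cn u·dn u)/D = -0.04796350654371456/0.600099615967254 = -0.07992590774517646
cn(u+v) = (cn u·cn v − sn u·sn v·dn u·dn v)/D = -0.5981797816075672/0.600099615967254 = -0.9968008072183276
dn(u+v) = (dn u·dn v − m·sn u·sn v·cn u·cn v)/D = 0.5990477720033865/0.600099615967254 = 0.9982472177353887

sn(u+v)=-0.0799259 cn(u+v)=-0.9968008 dn(u+v)=0.9982472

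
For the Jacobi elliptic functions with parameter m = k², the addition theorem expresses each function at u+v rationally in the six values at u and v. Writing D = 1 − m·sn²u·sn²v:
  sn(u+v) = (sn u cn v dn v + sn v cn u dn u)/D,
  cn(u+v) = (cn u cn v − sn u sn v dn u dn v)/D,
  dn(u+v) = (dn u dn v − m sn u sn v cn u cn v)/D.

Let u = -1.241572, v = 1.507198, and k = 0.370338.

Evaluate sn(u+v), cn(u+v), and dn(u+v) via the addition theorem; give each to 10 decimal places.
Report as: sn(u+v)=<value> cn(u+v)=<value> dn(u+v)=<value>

sn(u+v)=0.2621059387 cn(u+v)=0.9650391064 dn(u+v)=0.9952777724

sn u = -0.9354302906329663, cn u = 0.3535112040180963, dn u = 0.9380775309282299
sn v = 0.9935754411237269, cn v = 0.1131717402702259, dn v = 0.929842117994019
m = k² = 0.137150234244
D = 1 − m·sn²u·sn²v = 0.8815265302389942
sn(u+v) = (sn u·cn v·dn v + sn v·cn u·dn u)/D = 0.2310533386561652/0.8815265302389942 = 0.2621059386533986
cn(u+v) = (cn u·cn v − sn u·sn v·dn u·dn v)/D = 0.8507075750285993/0.8815265302389942 = 0.9650391064214034
dn(u+v) = (dn u·dn v − m·sn u·sn v·cn u·cn v)/D = 0.8773637613649584/0.8815265302389942 = 0.9952777724421893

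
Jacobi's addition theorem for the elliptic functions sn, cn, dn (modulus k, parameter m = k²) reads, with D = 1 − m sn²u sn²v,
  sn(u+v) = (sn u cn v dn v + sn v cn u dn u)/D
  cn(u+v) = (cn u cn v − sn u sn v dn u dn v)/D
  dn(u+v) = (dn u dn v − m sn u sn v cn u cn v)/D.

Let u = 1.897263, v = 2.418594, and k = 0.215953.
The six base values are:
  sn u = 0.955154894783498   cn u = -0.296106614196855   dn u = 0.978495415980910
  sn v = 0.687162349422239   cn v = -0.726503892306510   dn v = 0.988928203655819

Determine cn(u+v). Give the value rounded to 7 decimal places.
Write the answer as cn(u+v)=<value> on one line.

cn(u+v)=-0.4286096

m = k² = 0.046635698209
D = 1 − m·sn²u·sn²v = 0.9799097747436232
cn(u+v) = (cn u·cn v − sn u·sn v·dn u·dn v)/D = -0.4199987535815487/0.9799097747436232 = -0.4286096173409784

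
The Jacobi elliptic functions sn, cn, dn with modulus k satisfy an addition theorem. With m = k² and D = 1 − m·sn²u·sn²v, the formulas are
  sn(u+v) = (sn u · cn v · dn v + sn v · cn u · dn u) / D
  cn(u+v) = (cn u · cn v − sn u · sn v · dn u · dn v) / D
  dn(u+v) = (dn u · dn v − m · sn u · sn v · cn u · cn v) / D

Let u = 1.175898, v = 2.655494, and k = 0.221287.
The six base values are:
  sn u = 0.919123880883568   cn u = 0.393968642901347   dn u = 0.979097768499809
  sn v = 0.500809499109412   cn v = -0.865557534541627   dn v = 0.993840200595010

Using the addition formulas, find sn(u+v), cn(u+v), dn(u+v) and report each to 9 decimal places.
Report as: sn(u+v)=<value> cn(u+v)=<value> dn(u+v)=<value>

sn(u+v)=-0.603739019 cn(u+v)=-0.797182035 dn(u+v)=0.991035392

m = k² = 0.048967936369
D = 1 − m·sn²u·sn²v = 0.9896245959598769
sn(u+v) = (sn u·cn v·dn v + sn v·cn u·dn u)/D = -0.5974749827776424/0.9896245959598769 = -0.6037390190349172
cn(u+v) = (cn u·cn v − sn u·sn v·dn u·dn v)/D = -0.7889109492734941/0.9896245959598769 = -0.7971820349799385
dn(u+v) = (dn u·dn v − m·sn u·sn v·cn u·cn v)/D = 0.9807529992254224/0.9896245959598769 = 0.9910353918337594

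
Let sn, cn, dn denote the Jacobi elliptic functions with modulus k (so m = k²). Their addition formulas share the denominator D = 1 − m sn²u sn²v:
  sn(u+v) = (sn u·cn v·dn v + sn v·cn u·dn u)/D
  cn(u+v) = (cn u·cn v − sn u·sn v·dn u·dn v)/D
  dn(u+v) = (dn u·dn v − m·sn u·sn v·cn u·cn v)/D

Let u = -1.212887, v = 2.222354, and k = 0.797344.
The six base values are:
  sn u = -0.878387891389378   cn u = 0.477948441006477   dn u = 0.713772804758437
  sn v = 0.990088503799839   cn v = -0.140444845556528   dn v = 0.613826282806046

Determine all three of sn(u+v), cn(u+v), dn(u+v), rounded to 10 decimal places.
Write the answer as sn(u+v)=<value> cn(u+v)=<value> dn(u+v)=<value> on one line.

m = k² = 0.635757454336
D = 1 − m·sn²u·sn²v = 0.5191471688167174
sn(u+v) = (sn u·cn v·dn v + sn v·cn u·dn u)/D = 0.4134900371855327/0.5191471688167174 = 0.7964794224496937
cn(u+v) = (cn u·cn v − sn u·sn v·dn u·dn v)/D = 0.3139104522610231/0.5191471688167174 = 0.6046656345569858
dn(u+v) = (dn u·dn v − m·sn u·sn v·cn u·cn v)/D = 0.4010184297432291/0.5191471688167174 = 0.7724561623966148

sn(u+v)=0.7964794224 cn(u+v)=0.6046656346 dn(u+v)=0.7724561624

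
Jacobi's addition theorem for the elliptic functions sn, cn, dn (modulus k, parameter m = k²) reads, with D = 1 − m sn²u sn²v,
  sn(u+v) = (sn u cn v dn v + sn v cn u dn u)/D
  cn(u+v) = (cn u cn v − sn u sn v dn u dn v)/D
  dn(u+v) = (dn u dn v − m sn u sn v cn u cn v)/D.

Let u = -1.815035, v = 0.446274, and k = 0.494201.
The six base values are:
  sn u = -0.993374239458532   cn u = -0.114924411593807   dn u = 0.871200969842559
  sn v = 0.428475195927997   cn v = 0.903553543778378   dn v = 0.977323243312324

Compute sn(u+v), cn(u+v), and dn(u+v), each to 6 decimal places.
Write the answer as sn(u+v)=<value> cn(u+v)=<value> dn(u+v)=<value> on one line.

sn(u+v)=-0.962710 cn(u+v)=0.270536 dn(u+v)=0.879569

m = k² = 0.244234628401
D = 1 − m·sn²u·sn²v = 0.9557529420815421
sn(u+v) = (sn u·cn v·dn v + sn v·cn u·dn u)/D = -0.9201128145735542/0.9557529420815421 = -0.9627098950588978
cn(u+v) = (cn u·cn v − sn u·sn v·dn u·dn v)/D = 0.2585654554557817/0.9557529420815421 = 0.2705358718463894
dn(u+v) = (dn u·dn v − m·sn u·sn v·cn u·cn v)/D = 0.8406502220160793/0.9557529420815421 = 0.8795685422481884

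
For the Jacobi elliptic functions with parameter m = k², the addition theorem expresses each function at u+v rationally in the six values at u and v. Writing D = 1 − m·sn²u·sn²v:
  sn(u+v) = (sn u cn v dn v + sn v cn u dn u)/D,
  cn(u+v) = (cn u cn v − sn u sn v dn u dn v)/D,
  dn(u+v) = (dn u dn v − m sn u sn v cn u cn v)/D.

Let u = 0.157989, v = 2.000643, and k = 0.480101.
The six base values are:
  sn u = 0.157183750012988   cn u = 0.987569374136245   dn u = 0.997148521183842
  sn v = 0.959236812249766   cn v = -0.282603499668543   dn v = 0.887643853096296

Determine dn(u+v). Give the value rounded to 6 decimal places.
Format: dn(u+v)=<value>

m = k² = 0.230496970201
D = 1 − m·sn²u·sn²v = 0.994759989141685
dn(u+v) = (dn u·dn v − m·sn u·sn v·cn u·cn v)/D = 0.8948121327457733/0.994759989141685 = 0.8995256569555534

dn(u+v)=0.899526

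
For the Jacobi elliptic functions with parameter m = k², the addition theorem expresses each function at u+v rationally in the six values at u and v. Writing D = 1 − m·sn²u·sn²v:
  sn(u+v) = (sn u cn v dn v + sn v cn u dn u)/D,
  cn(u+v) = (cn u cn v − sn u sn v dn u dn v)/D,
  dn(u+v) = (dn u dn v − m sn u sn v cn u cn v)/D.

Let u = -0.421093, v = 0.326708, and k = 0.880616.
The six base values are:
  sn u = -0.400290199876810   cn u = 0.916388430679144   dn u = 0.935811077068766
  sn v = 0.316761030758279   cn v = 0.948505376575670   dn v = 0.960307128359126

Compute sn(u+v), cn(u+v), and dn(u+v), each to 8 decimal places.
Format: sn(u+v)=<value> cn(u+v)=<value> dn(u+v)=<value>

m = k² = 0.775484539456
D = 1 − m·sn²u·sn²v = 0.9875322939586868
sn(u+v) = (sn u·cn v·dn v + sn v·cn u·dn u)/D = -0.09296328935289738/0.9875322939586868 = -0.09413696131418511
cn(u+v) = (cn u·cn v − sn u·sn v·dn u·dn v)/D = 0.9831469160018739/0.9875322939586868 = 0.9955592561543143
dn(u+v) = (dn u·dn v − m·sn u·sn v·cn u·cn v)/D = 0.9841332023322632/0.9875322939586868 = 0.9965579944603151

sn(u+v)=-0.09413696 cn(u+v)=0.99555926 dn(u+v)=0.99655799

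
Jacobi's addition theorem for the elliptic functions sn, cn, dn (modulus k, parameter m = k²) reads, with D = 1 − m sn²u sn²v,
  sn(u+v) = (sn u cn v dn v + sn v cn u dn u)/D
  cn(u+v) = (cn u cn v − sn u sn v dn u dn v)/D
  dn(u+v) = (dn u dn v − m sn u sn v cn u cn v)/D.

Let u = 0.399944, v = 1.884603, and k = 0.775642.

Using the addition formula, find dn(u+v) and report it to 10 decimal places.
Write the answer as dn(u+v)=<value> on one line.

dn(u+v)=0.6520562854

sn u = 0.3836610055917892, cn u = 0.9234740022265365, dn u = 0.9546957667978435
sn v = 0.999112649800699, cn v = 0.04211784667128375, dn v = 0.6320179667450469
m = k² = 0.601620512164
D = 1 − m·sn²u·sn²v = 0.91160109776941
dn(u+v) = (dn u·dn v − m·sn u·sn v·cn u·cn v)/D = 0.5944152255476888/0.91160109776941 = 0.6520562853666576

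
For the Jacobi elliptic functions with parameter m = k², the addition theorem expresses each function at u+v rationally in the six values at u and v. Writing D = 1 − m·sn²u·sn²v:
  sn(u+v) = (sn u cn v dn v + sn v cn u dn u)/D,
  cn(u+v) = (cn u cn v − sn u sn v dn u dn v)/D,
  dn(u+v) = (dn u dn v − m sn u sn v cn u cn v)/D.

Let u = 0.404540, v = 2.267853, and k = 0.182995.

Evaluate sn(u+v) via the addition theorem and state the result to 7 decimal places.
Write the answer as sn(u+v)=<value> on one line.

sn u = 0.3932672572076383, cn u = 0.9194242026444492, dn u = 0.9974070900241906
sn v = 0.7815119934872014, cn v = -0.6238902179355439, dn v = 0.9897208407846648
m = k² = 0.033487170025
D = 1 − m·sn²u·sn²v = 0.9968368096988791
sn(u+v) = (sn u·cn v·dn v + sn v·cn u·dn u)/D = 0.4738443836517896/0.9968368096988791 = 0.4753479998345234

sn(u+v)=0.4753480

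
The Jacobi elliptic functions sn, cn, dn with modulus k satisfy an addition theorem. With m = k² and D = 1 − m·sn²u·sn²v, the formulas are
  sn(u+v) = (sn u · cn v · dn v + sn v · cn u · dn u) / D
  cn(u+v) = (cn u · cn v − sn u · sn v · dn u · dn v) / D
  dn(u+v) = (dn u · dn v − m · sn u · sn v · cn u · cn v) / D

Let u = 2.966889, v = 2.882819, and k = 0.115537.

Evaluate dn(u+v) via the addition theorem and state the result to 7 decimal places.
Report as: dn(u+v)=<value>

dn(u+v)=0.9987133

sn u = 0.1841953914670609, cn u = -0.9828896467876219, dn u = 0.9997735257246982
sn v = 0.2660513277738586, cn v = -0.9639588637435556, dn v = 0.9995274522893965
m = k² = 0.013348798369
D = 1 − m·sn²u·sn²v = 0.9999679424332951
dn(u+v) = (dn u·dn v − m·sn u·sn v·cn u·cn v)/D = 0.9986812878118375/0.9999679424332951 = 0.9987133041302037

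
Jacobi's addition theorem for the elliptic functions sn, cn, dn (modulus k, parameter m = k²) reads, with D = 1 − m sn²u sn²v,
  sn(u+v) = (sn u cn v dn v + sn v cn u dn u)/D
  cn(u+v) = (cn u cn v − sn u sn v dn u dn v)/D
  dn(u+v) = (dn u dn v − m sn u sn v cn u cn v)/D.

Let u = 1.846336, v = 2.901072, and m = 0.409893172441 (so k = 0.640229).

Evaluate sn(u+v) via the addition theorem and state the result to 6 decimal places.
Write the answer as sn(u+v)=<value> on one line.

sn u = 0.9988693602819202, cn u = -0.04753946876004762, dn u = 0.7687868277848516
sn v = 0.6046433876946985, cn v = -0.7964963111760647, dn v = 0.9220334422886645
m = k² = 0.409893172441
D = 1 − m·sn²u·sn²v = 0.8504843396507643
sn(u+v) = (sn u·cn v·dn v + sn v·cn u·dn u)/D = -0.7556642336618855/0.8504843396507643 = -0.8885104621352406

sn(u+v)=-0.888510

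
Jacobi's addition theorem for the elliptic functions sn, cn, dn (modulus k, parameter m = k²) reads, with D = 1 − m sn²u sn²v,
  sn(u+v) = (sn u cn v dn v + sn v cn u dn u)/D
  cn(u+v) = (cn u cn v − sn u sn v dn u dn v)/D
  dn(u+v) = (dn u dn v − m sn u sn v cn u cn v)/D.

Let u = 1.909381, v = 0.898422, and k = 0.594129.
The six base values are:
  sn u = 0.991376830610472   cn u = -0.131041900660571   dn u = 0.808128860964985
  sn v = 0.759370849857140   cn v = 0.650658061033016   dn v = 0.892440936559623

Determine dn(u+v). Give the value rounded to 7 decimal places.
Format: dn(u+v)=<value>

m = k² = 0.352989268641
D = 1 − m·sn²u·sn²v = 0.7999461675500688
dn(u+v) = (dn u·dn v − m·sn u·sn v·cn u·cn v)/D = 0.7438650487560997/0.7999461675500688 = 0.9298938840275661

dn(u+v)=0.9298939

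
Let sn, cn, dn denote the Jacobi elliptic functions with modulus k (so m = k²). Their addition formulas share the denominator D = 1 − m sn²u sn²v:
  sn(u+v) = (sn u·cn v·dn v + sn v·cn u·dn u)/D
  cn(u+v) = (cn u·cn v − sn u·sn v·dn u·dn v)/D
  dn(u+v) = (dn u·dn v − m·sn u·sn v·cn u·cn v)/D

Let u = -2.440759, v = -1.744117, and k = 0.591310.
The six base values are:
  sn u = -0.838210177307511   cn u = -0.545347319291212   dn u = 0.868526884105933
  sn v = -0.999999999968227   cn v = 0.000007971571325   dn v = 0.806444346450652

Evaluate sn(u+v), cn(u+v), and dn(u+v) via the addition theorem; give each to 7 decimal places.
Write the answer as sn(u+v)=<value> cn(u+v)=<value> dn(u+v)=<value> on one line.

sn(u+v)=0.6278920 cn(u+v)=-0.7783004 dn(u+v)=0.9285214

m = k² = 0.3496475161
D = 1 − m·sn²u·sn²v = 0.7543389484303721
sn(u+v) = (sn u·cn v·dn v + sn v·cn u·dn u)/D = 0.4736434194225288/0.7543389484303721 = 0.6278920376683263
cn(u+v) = (cn u·cn v − sn u·sn v·dn u·dn v)/D = -0.5871023423192706/0.7543389484303721 = -0.7783004490765228
dn(u+v) = (dn u·dn v − m·sn u·sn v·cn u·cn v)/D = 0.7004198695187709/0.7543389484303721 = 0.928521417296832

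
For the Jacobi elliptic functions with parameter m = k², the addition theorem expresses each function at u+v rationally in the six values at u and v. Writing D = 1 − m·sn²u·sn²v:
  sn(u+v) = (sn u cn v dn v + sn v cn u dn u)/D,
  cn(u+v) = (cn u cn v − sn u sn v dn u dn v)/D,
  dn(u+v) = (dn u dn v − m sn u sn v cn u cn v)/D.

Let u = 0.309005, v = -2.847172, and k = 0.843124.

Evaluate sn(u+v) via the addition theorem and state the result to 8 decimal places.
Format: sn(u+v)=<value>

sn(u+v)=-0.96996142

sn u = 0.3008522682146009, cn u = 0.9536707569754511, dn u = 0.9672945525892359
sn v = -0.907592224972203, cn v = -0.4198527755892605, dn v = 0.6437774386213266
m = k² = 0.710858079376
D = 1 − m·sn²u·sn²v = 0.9470005921182932
sn(u+v) = (sn u·cn v·dn v + sn v·cn u·dn u)/D = -0.9185540394724218/0.9470005921182932 = -0.9699614204229367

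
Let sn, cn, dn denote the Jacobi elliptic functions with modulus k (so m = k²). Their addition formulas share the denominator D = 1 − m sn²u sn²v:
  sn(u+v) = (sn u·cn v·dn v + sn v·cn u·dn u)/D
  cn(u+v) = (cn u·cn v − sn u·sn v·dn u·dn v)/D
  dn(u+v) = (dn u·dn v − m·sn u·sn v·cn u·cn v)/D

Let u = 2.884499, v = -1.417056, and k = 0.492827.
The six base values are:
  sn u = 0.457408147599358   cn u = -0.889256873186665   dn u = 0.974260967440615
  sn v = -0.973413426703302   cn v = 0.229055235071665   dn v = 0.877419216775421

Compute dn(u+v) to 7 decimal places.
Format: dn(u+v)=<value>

dn(u+v)=0.8749359

m = k² = 0.242878451929
D = 1 − m·sn²u·sn²v = 0.9518505375143611
dn(u+v) = (dn u·dn v − m·sn u·sn v·cn u·cn v)/D = 0.8328081775449892/0.9518505375143611 = 0.8749358693642847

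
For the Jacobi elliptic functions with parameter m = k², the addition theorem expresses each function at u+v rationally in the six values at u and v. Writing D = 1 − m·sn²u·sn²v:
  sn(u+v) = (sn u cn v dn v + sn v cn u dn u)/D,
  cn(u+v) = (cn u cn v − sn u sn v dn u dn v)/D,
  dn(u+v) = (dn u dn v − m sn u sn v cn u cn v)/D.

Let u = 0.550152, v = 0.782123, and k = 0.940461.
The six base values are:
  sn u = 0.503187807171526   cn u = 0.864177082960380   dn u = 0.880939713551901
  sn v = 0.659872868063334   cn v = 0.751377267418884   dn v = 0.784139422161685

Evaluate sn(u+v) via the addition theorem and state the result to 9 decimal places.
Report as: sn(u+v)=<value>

sn(u+v)=0.885135939

m = k² = 0.884466892521
D = 1 − m·sn²u·sn²v = 0.9024870392532966
sn(u+v) = (sn u·cn v·dn v + sn v·cn u·dn u)/D = 0.7988237127012138/0.9024870392532966 = 0.8851359387522594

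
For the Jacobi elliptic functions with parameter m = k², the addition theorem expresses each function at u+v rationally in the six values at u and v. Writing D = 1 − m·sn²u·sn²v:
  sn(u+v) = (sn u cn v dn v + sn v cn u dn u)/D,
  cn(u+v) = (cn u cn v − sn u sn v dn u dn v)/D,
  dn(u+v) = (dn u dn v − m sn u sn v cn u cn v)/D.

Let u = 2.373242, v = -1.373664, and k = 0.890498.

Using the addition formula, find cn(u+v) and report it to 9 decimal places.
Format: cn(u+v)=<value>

sn u = 0.9981974937760568, cn u = -0.06001469336086878, dn u = 0.4581151192012382
sn v = -0.9072999513853956, cn v = 0.4204840047089291, dn v = 0.5892527041346047
m = k² = 0.792986688004
D = 1 − m·sn²u·sn²v = 0.3495699129593464
cn(u+v) = (cn u·cn v − sn u·sn v·dn u·dn v)/D = 0.2192449137496711/0.3495699129593464 = 0.6271847365055367

cn(u+v)=0.627184737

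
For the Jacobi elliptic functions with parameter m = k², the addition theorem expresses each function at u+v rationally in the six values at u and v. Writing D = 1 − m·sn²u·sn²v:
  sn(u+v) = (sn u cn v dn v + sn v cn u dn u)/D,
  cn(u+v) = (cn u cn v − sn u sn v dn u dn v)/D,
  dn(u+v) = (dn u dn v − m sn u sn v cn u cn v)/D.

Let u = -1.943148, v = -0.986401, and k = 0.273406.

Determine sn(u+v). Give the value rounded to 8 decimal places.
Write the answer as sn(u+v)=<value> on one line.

sn u = -0.9463194191789139, cn u = -0.3232329761718055, dn u = 0.9659498402563757
sn v = -0.8285854599635819, cn v = 0.5598626041601095, dn v = 0.9740018076739802
m = k² = 0.074750840836
D = 1 − m·sn²u·sn²v = 0.9540414622204253
sn(u+v) = (sn u·cn v·dn v + sn v·cn u·dn u)/D = -0.2573281606544271/0.9540414622204253 = -0.2697242948493291

sn(u+v)=-0.26972429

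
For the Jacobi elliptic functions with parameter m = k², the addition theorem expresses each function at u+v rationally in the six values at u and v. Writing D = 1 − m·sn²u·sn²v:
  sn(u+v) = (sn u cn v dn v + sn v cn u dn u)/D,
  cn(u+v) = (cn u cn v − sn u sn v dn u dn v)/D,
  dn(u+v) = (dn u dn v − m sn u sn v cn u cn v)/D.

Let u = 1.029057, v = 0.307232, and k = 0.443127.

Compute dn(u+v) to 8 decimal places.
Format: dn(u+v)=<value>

sn u = 0.8416317327720859, cn u = 0.5400518737964496, dn u = 0.9278515440617319
sn v = 0.3015343216960781, cn v = 0.9534553229382518, dn v = 0.9910329107775889
m = k² = 0.196361538129
D = 1 − m·sn²u·sn²v = 0.9873533897873486
dn(u+v) = (dn u·dn v − m·sn u·sn v·cn u·cn v)/D = 0.8938717442702732/0.9873533897873486 = 0.9053209858962362

dn(u+v)=0.90532099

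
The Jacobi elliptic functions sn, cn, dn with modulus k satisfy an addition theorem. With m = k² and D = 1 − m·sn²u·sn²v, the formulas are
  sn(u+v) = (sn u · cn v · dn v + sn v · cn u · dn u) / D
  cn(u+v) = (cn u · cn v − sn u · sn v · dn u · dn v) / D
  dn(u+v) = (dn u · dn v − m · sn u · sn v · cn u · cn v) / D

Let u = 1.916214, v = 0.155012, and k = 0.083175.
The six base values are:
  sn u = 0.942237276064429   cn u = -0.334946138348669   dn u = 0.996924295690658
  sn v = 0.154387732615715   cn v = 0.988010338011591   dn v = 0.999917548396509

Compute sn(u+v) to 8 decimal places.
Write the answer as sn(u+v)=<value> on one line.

sn(u+v)=0.87943963

m = k² = 0.006918080625
D = 1 − m·sn²u·sn²v = 0.9998536031405633
sn(u+v) = (sn u·cn v·dn v + sn v·cn u·dn u)/D = 0.8793108867673601/0.9998536031405633 = 0.8794396339678372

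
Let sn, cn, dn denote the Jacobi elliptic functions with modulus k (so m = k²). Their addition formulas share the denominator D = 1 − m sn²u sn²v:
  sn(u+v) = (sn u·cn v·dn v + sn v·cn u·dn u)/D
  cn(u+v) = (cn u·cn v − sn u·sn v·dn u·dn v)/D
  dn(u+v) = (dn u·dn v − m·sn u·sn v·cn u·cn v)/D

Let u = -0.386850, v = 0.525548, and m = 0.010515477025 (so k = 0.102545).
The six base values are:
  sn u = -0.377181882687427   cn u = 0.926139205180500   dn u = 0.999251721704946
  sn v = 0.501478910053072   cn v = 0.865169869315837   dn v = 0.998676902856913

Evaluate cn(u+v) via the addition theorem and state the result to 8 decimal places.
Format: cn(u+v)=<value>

cn(u+v)=0.99039749

m = k² = 0.010515477025
D = 1 − m·sn²u·sn²v = 0.9996237851160542
cn(u+v) = (cn u·cn v − sn u·sn v·dn u·dn v)/D = 0.9900248837074817/0.9996237851160542 = 0.9903974859827308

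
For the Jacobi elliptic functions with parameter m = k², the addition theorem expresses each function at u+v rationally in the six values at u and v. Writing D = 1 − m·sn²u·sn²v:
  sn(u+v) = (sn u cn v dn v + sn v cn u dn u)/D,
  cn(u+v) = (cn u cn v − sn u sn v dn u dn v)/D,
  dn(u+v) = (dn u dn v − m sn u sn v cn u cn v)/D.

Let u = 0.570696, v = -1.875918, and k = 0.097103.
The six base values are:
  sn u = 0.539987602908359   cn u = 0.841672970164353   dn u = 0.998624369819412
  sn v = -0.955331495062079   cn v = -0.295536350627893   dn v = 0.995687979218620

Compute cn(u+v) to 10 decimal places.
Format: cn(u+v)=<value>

cn(u+v)=0.2648557786

m = k² = 0.009428992609
D = 1 − m·sn²u·sn²v = 0.9974907665674772
cn(u+v) = (cn u·cn v − sn u·sn v·dn u·dn v)/D = 0.2641911935982867/0.9974907665674772 = 0.2648557785726781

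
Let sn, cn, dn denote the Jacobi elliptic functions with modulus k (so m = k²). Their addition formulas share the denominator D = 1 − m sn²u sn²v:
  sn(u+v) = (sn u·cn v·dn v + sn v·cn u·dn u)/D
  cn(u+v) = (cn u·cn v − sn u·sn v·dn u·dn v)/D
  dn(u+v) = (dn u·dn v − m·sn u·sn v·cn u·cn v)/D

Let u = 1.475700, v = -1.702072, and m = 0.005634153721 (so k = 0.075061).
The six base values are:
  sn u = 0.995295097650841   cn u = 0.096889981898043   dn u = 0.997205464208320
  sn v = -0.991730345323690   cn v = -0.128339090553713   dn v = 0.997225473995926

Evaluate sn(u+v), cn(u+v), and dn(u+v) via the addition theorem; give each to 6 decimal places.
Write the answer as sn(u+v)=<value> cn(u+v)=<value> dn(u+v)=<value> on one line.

m = k² = 0.005634153721
D = 1 − m·sn²u·sn²v = 0.9945106663814312
sn(u+v) = (sn u·cn v·dn v + sn v·cn u·dn u)/D = -0.2232010746397452/0.9945106663814312 = -0.2244330625953684
cn(u+v) = (cn u·cn v − sn u·sn v·dn u·dn v)/D = 0.9691402095806887/0.9945106663814312 = 0.9744895075956762
dn(u+v) = (dn u·dn v − m·sn u·sn v·cn u·cn v)/D = 0.9943695385626767/0.9945106663814312 = 0.9998580932075188

sn(u+v)=-0.224433 cn(u+v)=0.974490 dn(u+v)=0.999858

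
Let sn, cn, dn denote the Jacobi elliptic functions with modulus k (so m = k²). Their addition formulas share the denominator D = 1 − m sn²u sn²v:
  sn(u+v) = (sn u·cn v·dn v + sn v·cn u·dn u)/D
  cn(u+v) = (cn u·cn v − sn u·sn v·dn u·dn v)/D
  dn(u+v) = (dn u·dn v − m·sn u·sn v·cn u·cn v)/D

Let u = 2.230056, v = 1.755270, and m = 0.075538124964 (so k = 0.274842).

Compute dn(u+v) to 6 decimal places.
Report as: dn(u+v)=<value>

dn(u+v)=0.981279

sn u = 0.8214407219160374, cn u = -0.570293907014672, dn u = 0.9741814654942692
sn v = 0.9891250713200437, cn v = -0.1470768278353817, dn v = 0.9623387579396443
m = k² = 0.075538124964
D = 1 − m·sn²u·sn²v = 0.9501321002386852
dn(u+v) = (dn u·dn v − m·sn u·sn v·cn u·cn v)/D = 0.9323446041885917/0.9501321002386852 = 0.9812789231669732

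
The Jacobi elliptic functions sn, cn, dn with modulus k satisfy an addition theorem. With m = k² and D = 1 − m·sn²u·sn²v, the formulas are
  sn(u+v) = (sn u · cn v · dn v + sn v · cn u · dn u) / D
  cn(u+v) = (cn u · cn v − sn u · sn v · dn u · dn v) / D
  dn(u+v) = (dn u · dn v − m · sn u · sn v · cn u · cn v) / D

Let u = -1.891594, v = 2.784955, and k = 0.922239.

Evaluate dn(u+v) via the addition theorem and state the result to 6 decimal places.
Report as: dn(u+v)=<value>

sn u = -0.9801122911693651, cn u = 0.198443686467314, dn u = 0.4277485296108243
sn v = 0.987884846217639, cn v = -0.1551886935751173, dn v = 0.4122606775937328
m = k² = 0.850524773121
D = 1 − m·sn²u·sn²v = 0.2026458003912448
dn(u+v) = (dn u·dn v − m·sn u·sn v·cn u·cn v)/D = 0.1509828918700123/0.2026458003912448 = 0.7450580844928057

dn(u+v)=0.745058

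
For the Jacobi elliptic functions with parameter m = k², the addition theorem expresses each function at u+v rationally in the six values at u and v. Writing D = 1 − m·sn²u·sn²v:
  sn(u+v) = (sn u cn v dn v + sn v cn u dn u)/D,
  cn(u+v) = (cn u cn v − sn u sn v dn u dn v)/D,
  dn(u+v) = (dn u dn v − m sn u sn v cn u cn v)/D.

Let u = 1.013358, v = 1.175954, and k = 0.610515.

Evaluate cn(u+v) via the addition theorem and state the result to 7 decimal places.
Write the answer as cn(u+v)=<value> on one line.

sn u = 0.8197795834198467, cn u = 0.5726791724936246, dn u = 0.8657436281865238
sn v = 0.8910135686611351, cn v = 0.4539766739181085, dn v = 0.8391000306912231
m = k² = 0.372728565225
D = 1 − m·sn²u·sn²v = 0.8011363030029814
cn(u+v) = (cn u·cn v − sn u·sn v·dn u·dn v)/D = -0.2706380418939138/0.8011363030029814 = -0.3378177232506547

cn(u+v)=-0.3378177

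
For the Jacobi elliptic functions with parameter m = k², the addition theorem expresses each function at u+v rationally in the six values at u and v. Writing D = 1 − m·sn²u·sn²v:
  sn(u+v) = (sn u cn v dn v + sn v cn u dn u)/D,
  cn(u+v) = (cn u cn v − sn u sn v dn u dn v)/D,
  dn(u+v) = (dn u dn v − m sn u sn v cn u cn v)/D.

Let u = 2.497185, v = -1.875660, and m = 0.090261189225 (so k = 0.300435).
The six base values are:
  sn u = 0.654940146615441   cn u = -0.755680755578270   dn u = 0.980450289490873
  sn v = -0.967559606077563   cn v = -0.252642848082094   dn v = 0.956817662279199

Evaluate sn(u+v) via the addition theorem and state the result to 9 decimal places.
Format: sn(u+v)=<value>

sn(u+v)=0.579557991

m = k² = 0.090261189225
D = 1 − m·sn²u·sn²v = 0.9637540293320197
sn(u+v) = (sn u·cn v·dn v + sn v·cn u·dn u)/D = 0.5585513494575955/0.9637540293320197 = 0.5795579914148102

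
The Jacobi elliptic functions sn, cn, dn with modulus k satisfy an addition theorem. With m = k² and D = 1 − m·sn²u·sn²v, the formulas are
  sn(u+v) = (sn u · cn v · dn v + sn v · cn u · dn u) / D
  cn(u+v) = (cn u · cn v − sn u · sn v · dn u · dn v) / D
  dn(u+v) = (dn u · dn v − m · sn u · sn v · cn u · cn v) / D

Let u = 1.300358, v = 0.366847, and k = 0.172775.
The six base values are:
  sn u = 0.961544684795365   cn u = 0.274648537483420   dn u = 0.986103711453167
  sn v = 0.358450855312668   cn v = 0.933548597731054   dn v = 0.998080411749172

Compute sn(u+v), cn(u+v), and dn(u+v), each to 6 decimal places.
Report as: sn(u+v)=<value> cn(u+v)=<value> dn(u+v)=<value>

m = k² = 0.029851200625
D = 1 − m·sn²u·sn²v = 0.9964538264323184
sn(u+v) = (sn u·cn v·dn v + sn v·cn u·dn u)/D = 0.993005517576023/0.9964538264323184 = 0.9965394193239825
cn(u+v) = (cn u·cn v − sn u·sn v·dn u·dn v)/D = -0.08282674854890554/0.9964538264323184 = -0.08312151185715913
dn(u+v) = (dn u·dn v − m·sn u·sn v·cn u·cn v)/D = 0.9815727963727243/0.9964538264323184 = 0.9850660114248607

sn(u+v)=0.996539 cn(u+v)=-0.083122 dn(u+v)=0.985066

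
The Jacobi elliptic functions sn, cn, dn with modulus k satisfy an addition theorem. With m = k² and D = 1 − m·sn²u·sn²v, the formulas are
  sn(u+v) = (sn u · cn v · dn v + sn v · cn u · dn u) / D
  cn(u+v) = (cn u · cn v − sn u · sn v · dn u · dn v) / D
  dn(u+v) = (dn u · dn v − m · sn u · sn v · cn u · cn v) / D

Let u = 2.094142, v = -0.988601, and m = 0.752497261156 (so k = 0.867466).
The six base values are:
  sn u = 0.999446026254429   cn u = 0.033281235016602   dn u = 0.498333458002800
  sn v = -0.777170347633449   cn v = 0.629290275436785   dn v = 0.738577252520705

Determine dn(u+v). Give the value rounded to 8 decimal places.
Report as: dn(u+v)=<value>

dn(u+v)=0.69651887

m = k² = 0.752497261156
D = 1 − m·sn²u·sn²v = 0.5459997846297478
dn(u+v) = (dn u·dn v − m·sn u·sn v·cn u·cn v)/D = 0.3802991522070927/0.5459997846297478 = 0.6965188685284561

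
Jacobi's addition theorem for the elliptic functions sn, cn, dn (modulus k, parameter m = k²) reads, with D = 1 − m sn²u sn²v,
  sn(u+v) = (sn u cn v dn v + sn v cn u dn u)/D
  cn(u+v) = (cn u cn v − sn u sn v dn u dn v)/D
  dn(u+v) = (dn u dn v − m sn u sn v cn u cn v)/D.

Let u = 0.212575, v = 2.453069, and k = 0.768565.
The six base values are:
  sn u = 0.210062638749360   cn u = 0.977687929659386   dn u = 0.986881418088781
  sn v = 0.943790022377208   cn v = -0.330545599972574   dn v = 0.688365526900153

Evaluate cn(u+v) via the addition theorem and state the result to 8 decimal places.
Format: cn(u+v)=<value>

cn(u+v)=-0.46873475

m = k² = 0.590692159225
D = 1 − m·sn²u·sn²v = 0.9767828128098411
cn(u+v) = (cn u·cn v − sn u·sn v·dn u·dn v)/D = -0.4578520482358273/0.9767828128098411 = -0.4687347506850138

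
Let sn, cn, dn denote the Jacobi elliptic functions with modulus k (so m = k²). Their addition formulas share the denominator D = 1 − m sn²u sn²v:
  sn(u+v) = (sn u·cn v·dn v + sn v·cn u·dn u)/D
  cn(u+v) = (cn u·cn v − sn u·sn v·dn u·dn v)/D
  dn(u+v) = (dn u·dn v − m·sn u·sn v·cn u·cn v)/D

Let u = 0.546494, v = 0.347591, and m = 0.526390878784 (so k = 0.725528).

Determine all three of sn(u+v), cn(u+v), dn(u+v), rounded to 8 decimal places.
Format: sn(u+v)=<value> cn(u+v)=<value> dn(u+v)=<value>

sn u = 0.508194177280838, cn u = 0.8612425199546596, dn u = 0.9295448326197732
sn v = 0.3372600673285907, cn v = 0.9414115184049505, dn v = 0.9696009540321149
m = k² = 0.526390878784
D = 1 − m·sn²u·sn²v = 0.9845368642153264
sn(u+v) = (sn u·cn v·dn v + sn v·cn u·dn u)/D = 0.7338744563998624/0.9845368642153264 = 0.7454006884595009
cn(u+v) = (cn u·cn v − sn u·sn v·dn u·dn v)/D = 0.6563087072733033/0.9845368642153264 = 0.6666166916932865
dn(u+v) = (dn u·dn v − m·sn u·sn v·cn u·cn v)/D = 0.8281386340468949/0.9845368642153264 = 0.8411453792610594

sn(u+v)=0.74540069 cn(u+v)=0.66661669 dn(u+v)=0.84114538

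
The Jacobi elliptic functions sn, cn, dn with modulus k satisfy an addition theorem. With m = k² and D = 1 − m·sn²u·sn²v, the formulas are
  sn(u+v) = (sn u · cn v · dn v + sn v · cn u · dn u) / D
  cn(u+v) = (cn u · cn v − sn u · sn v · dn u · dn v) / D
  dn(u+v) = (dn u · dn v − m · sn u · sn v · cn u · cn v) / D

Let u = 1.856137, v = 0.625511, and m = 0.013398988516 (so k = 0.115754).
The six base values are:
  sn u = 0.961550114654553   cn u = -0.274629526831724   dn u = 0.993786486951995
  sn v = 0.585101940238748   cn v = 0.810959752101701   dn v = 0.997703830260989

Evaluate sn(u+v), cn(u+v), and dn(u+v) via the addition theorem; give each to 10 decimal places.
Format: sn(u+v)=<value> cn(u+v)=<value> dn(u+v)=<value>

sn(u+v)=0.6209335400 cn(u+v)=-0.7838632144 dn(u+v)=0.9974136086

m = k² = 0.013398988516
D = 1 − m·sn²u·sn²v = 0.995758895833242
sn(u+v) = (sn u·cn v·dn v + sn v·cn u·dn u)/D = 0.6183000961835069/0.995758895833242 = 0.6209335400073117
cn(u+v) = (cn u·cn v − sn u·sn v·dn u·dn v)/D = -0.7805387688580904/0.995758895833242 = -0.7838632144028627
dn(u+v) = (dn u·dn v − m·sn u·sn v·cn u·cn v)/D = 0.9931834735820563/0.995758895833242 = 0.997413608593443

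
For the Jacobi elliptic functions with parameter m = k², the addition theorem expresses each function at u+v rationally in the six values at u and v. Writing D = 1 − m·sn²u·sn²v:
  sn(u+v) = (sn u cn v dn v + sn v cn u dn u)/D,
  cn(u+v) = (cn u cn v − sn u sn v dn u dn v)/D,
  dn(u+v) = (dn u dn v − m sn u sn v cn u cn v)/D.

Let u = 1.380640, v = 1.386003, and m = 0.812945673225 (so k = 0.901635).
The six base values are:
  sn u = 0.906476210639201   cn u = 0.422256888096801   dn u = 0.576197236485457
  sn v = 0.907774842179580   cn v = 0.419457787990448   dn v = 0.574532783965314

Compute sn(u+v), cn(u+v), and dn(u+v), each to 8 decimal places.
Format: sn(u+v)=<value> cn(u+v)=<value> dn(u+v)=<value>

sn(u+v)=0.97727530 cn(u+v)=-0.21197401 dn(u+v)=0.47284500

m = k² = 0.812945673225
D = 1 − m·sn²u·sn²v = 0.4495338329594638
sn(u+v) = (sn u·cn v·dn v + sn v·cn u·dn u)/D = 0.4393183133925966/0.4495338329594638 = 0.9772753042866333
cn(u+v) = (cn u·cn v − sn u·sn v·dn u·dn v)/D = -0.09528948784158411/0.4495338329594638 = -0.2119740069712989
dn(u+v) = (dn u·dn v − m·sn u·sn v·cn u·cn v)/D = 0.2125598272072542/0.4495338329594638 = 0.4728450043634903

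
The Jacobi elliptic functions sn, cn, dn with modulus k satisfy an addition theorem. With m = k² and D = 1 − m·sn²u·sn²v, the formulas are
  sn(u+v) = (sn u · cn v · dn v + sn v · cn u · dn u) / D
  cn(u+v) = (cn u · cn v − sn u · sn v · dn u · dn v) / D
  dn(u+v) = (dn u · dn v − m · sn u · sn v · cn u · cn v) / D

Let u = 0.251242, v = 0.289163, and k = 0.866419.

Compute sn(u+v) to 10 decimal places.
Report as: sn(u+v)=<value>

sn u = 0.2467131684112483, cn u = 0.9690885473126194, dn u = 0.9768868690531402
sn v = 0.2823057815766753, cn v = 0.9593244736210906, dn v = 0.9696253093314105
m = k² = 0.750681883561
D = 1 − m·sn²u·sn²v = 0.9963585014483461
sn(u+v) = (sn u·cn v·dn v + sn v·cn u·dn u)/D = 0.4967449855643922/0.9963585014483461 = 0.4985604928771161

sn(u+v)=0.4985604929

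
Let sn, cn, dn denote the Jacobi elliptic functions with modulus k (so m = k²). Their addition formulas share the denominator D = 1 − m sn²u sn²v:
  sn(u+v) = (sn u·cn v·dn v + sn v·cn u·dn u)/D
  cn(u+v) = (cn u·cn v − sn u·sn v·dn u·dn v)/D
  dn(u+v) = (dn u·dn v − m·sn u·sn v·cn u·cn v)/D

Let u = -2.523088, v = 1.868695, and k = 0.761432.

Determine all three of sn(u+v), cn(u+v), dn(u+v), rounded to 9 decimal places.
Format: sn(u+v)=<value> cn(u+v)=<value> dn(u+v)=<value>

sn(u+v)=-0.588939062 cn(u+v)=0.808177444 dn(u+v)=0.893814418

sn u = -0.921652659589387, cn u = -0.3880159469297744, dn u = 0.7123978434696652
sn v = 0.9992531181711947, cn v = 0.03864202149402194, dn v = 0.6489121961360677
m = k² = 0.579778690624
D = 1 − m·sn²u·sn²v = 0.5082460752906548
sn(u+v) = (sn u·cn v·dn v + sn v·cn u·dn u)/D = -0.2993259670707036/0.5082460752906548 = -0.5889390624404245
cn(u+v) = (cn u·cn v − sn u·sn v·dn u·dn v)/D = 0.4107530139701253/0.5082460752906548 = 0.8081774438400232
dn(u+v) = (dn u·dn v − m·sn u·sn v·cn u·cn v)/D = 0.4542776699821643/0.5082460752906548 = 0.8938144179910742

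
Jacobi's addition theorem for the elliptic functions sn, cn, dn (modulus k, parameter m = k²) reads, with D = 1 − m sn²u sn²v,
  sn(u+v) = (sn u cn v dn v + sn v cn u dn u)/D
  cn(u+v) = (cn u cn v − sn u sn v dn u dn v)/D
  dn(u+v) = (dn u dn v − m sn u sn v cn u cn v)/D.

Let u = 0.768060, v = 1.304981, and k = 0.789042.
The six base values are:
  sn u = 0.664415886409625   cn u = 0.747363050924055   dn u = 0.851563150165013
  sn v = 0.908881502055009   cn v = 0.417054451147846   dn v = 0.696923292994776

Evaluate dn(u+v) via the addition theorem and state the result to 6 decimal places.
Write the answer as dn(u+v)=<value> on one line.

m = k² = 0.622587277764
D = 1 − m·sn²u·sn²v = 0.7729639684083387
dn(u+v) = (dn u·dn v − m·sn u·sn v·cn u·cn v)/D = 0.4762892288984898/0.7729639684083387 = 0.6161855511573825

dn(u+v)=0.616186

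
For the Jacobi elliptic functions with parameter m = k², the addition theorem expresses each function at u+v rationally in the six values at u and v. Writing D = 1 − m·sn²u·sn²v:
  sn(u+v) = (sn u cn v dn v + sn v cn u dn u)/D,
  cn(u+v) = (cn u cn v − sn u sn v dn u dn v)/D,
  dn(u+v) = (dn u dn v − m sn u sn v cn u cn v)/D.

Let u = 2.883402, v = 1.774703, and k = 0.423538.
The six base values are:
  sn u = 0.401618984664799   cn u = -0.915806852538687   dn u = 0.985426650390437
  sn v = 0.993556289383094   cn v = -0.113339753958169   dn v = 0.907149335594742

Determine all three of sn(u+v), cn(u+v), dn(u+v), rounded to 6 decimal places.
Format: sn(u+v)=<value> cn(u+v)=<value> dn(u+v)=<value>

m = k² = 0.179384437444
D = 1 − m·sn²u·sn²v = 0.9714373706336187
sn(u+v) = (sn u·cn v·dn v + sn v·cn u·dn u)/D = -0.9379381755919911/0.9714373706336187 = -0.9655158468736098
cn(u+v) = (cn u·cn v − sn u·sn v·dn u·dn v)/D = -0.2529081727242635/0.9714373706336187 = -0.260344290192691
dn(u+v) = (dn u·dn v − m·sn u·sn v·cn u·cn v)/D = 0.8864993225440072/0.9714373706336187 = 0.9125645660160152

sn(u+v)=-0.965516 cn(u+v)=-0.260344 dn(u+v)=0.912565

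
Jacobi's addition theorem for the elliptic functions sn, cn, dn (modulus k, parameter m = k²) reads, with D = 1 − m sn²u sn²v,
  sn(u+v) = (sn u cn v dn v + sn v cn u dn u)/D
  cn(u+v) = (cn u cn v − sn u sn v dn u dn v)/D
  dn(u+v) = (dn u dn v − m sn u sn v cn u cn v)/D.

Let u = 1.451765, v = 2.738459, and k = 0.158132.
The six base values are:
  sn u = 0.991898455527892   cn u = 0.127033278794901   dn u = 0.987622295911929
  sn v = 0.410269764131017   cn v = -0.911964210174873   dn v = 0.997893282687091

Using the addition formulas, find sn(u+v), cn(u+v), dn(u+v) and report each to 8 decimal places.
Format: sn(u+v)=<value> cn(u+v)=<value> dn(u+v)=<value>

m = k² = 0.025005729424
D = 1 − m·sn²u·sn²v = 0.9958589261169629
sn(u+v) = (sn u·cn v·dn v + sn v·cn u·dn u)/D = -0.8511973926584494/0.9958589261169629 = -0.8547369214005287
cn(u+v) = (cn u·cn v − sn u·sn v·dn u·dn v)/D = -0.5169119842471134/0.9958589261169629 = -0.5190614560866049
dn(u+v) = (dn u·dn v − m·sn u·sn v·cn u·cn v)/D = 0.9867205402318495/0.9958589261169629 = 0.9908236140225749

sn(u+v)=-0.85473692 cn(u+v)=-0.51906146 dn(u+v)=0.99082361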